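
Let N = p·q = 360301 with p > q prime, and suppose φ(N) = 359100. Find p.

φ(n) = (p−1)(q−1) = n − (p+q) + 1, so p + q = 360301 − 359100 + 1 = 1202.
p and q are the roots of t² − 1202t + 360301 = 0.
Discriminant: 1202² − 4·360301 = 1444804 − 1441204 = 3600; √3600 = 60.
q = (1202 − 60)/2 = 571, p = (1202 + 60)/2 = 631.
Check: 571 · 631 = 360301.

631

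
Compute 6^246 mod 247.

64

6^1 ≡ 6 (mod 247)
6^2 ≡ 6^2 = 36 ≡ 36 (mod 247)
6^4 ≡ 36^2 = 1296 ≡ 61 (mod 247)
6^8 ≡ 61^2 = 3721 ≡ 16 (mod 247)
6^16 ≡ 16^2 = 256 ≡ 9 (mod 247)
6^32 ≡ 9^2 = 81 ≡ 81 (mod 247)
6^64 ≡ 81^2 = 6561 ≡ 139 (mod 247)
6^128 ≡ 139^2 = 19321 ≡ 55 (mod 247)
246 = 128 + 64 + 32 + 16 + 4 + 2 in binary powers of 2.
So 6^246 ≡ 55 · 139 · 81 · 9 · 61 · 36 ≡ 64 (mod 247).
Since 64 ≠ 1, base 6 is a Fermat witness: 247 is composite.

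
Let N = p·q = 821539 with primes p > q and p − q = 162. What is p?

Since p = q + 162, we have 821539 = q(q + 162), so q² + 162q − 821539 = 0.
Discriminant: 162² + 4·821539 = 26244 + 3286156 = 3312400; √3312400 = 1820.
q = (−162 + 1820)/2 = 829, and p = q + 162 = 991.
Check: 829 · 991 = 821539.

991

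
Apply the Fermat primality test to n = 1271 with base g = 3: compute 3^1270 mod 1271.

893

3^1 ≡ 3 (mod 1271)
3^2 ≡ 3^2 = 9 ≡ 9 (mod 1271)
3^4 ≡ 9^2 = 81 ≡ 81 (mod 1271)
3^8 ≡ 81^2 = 6561 ≡ 206 (mod 1271)
3^16 ≡ 206^2 = 42436 ≡ 493 (mod 1271)
3^32 ≡ 493^2 = 243049 ≡ 288 (mod 1271)
3^64 ≡ 288^2 = 82944 ≡ 329 (mod 1271)
3^128 ≡ 329^2 = 108241 ≡ 206 (mod 1271)
3^256 ≡ 206^2 = 42436 ≡ 493 (mod 1271)
3^512 ≡ 493^2 = 243049 ≡ 288 (mod 1271)
3^1024 ≡ 288^2 = 82944 ≡ 329 (mod 1271)
1270 = 1024 + 128 + 64 + 32 + 16 + 4 + 2 in binary powers of 2.
So 3^1270 ≡ 329 · 206 · 329 · 288 · 493 · 81 · 9 ≡ 893 (mod 1271).
Since 893 ≠ 1, base 3 is a Fermat witness: 1271 is composite.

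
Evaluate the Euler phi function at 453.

300

Factor: 453 = 3 · 151.
φ(453) = (3−1) · (151−1) = 2 · 150 = 300.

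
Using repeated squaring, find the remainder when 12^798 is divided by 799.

780

12^1 ≡ 12 (mod 799)
12^2 ≡ 12^2 = 144 ≡ 144 (mod 799)
12^4 ≡ 144^2 = 20736 ≡ 761 (mod 799)
12^8 ≡ 761^2 = 579121 ≡ 645 (mod 799)
12^16 ≡ 645^2 = 416025 ≡ 545 (mod 799)
12^32 ≡ 545^2 = 297025 ≡ 596 (mod 799)
12^64 ≡ 596^2 = 355216 ≡ 460 (mod 799)
12^128 ≡ 460^2 = 211600 ≡ 664 (mod 799)
12^256 ≡ 664^2 = 440896 ≡ 647 (mod 799)
12^512 ≡ 647^2 = 418609 ≡ 732 (mod 799)
798 = 512 + 256 + 16 + 8 + 4 + 2 in binary powers of 2.
So 12^798 ≡ 732 · 647 · 545 · 645 · 761 · 144 ≡ 780 (mod 799).
Since 780 ≠ 1, base 12 is a Fermat witness: 799 is composite.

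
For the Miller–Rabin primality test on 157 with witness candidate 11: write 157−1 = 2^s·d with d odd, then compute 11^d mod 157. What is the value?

1

157 − 1 = 156 = 2^2 · 39, so d = 39.
11^1 ≡ 11 (mod 157)
11^2 ≡ 11^2 = 121 ≡ 121 (mod 157)
11^4 ≡ 121^2 = 14641 ≡ 40 (mod 157)
11^8 ≡ 40^2 = 1600 ≡ 30 (mod 157)
11^16 ≡ 30^2 = 900 ≡ 115 (mod 157)
11^32 ≡ 115^2 = 13225 ≡ 37 (mod 157)
39 = 32 + 4 + 2 + 1 in binary powers of 2.
So 11^39 ≡ 37 · 40 · 121 · 11 ≡ 1 (mod 157).
Since 11^d ≡ 1 (mod 157), base 11 does not prove 157 composite.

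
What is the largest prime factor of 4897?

4897 = 59 · 83
83 is prime.
So 4897 = 59 · 83; the largest prime factor is 83.

83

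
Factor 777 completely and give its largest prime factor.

777 = 3 · 259
259 = 7 · 37
37 is prime.
So 777 = 3 · 7 · 37; the largest prime factor is 37.

37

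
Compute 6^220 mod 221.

6^1 ≡ 6 (mod 221)
6^2 ≡ 6^2 = 36 ≡ 36 (mod 221)
6^4 ≡ 36^2 = 1296 ≡ 191 (mod 221)
6^8 ≡ 191^2 = 36481 ≡ 16 (mod 221)
6^16 ≡ 16^2 = 256 ≡ 35 (mod 221)
6^32 ≡ 35^2 = 1225 ≡ 120 (mod 221)
6^64 ≡ 120^2 = 14400 ≡ 35 (mod 221)
6^128 ≡ 35^2 = 1225 ≡ 120 (mod 221)
220 = 128 + 64 + 16 + 8 + 4 in binary powers of 2.
So 6^220 ≡ 120 · 35 · 35 · 16 · 191 ≡ 217 (mod 221).
Since 217 ≠ 1, base 6 is a Fermat witness: 221 is composite.

217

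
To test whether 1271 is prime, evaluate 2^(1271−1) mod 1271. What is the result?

2^1 ≡ 2 (mod 1271)
2^2 ≡ 2^2 = 4 ≡ 4 (mod 1271)
2^4 ≡ 4^2 = 16 ≡ 16 (mod 1271)
2^8 ≡ 16^2 = 256 ≡ 256 (mod 1271)
2^16 ≡ 256^2 = 65536 ≡ 715 (mod 1271)
2^32 ≡ 715^2 = 511225 ≡ 283 (mod 1271)
2^64 ≡ 283^2 = 80089 ≡ 16 (mod 1271)
2^128 ≡ 16^2 = 256 ≡ 256 (mod 1271)
2^256 ≡ 256^2 = 65536 ≡ 715 (mod 1271)
2^512 ≡ 715^2 = 511225 ≡ 283 (mod 1271)
2^1024 ≡ 283^2 = 80089 ≡ 16 (mod 1271)
1270 = 1024 + 128 + 64 + 32 + 16 + 4 + 2 in binary powers of 2.
So 2^1270 ≡ 16 · 256 · 16 · 283 · 715 · 16 · 4 ≡ 1024 (mod 1271).
Since 1024 ≠ 1, base 2 is a Fermat witness: 1271 is composite.

1024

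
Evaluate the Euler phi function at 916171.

883200

Factor: 916171 = 47 · 101 · 193.
φ(916171) = (47−1) · (101−1) · (193−1) = 46 · 100 · 192 = 883200.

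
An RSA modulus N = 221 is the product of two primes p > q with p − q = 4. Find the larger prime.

17

Since p = q + 4, we have 221 = q(q + 4), so q² + 4q − 221 = 0.
Discriminant: 4² + 4·221 = 16 + 884 = 900; √900 = 30.
q = (−4 + 30)/2 = 13, and p = q + 4 = 17.
Check: 13 · 17 = 221.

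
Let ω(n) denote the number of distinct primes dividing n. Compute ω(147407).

147407 = 13 · 11339
11339 = 17 · 667
667 = 23 · 29
147407 = 13 · 17 · 23 · 29, which has 4 distinct prime factors.

4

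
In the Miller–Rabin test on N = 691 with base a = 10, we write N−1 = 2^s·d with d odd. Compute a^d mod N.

690

691 − 1 = 690 = 2^1 · 345, so d = 345.
10^1 ≡ 10 (mod 691)
10^2 ≡ 10^2 = 100 ≡ 100 (mod 691)
10^4 ≡ 100^2 = 10000 ≡ 326 (mod 691)
10^8 ≡ 326^2 = 106276 ≡ 553 (mod 691)
10^16 ≡ 553^2 = 305809 ≡ 387 (mod 691)
10^32 ≡ 387^2 = 149769 ≡ 513 (mod 691)
10^64 ≡ 513^2 = 263169 ≡ 589 (mod 691)
10^128 ≡ 589^2 = 346921 ≡ 39 (mod 691)
10^256 ≡ 39^2 = 1521 ≡ 139 (mod 691)
345 = 256 + 64 + 16 + 8 + 1 in binary powers of 2.
So 10^345 ≡ 139 · 589 · 387 · 553 · 10 ≡ 690 (mod 691).
Since 10^d ≡ 690 (mod 691), base 10 does not prove 691 composite.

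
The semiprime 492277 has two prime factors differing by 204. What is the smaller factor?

Since p = q + 204, we have 492277 = q(q + 204), so q² + 204q − 492277 = 0.
Discriminant: 204² + 4·492277 = 41616 + 1969108 = 2010724; √2010724 = 1418.
q = (−204 + 1418)/2 = 607, and p = q + 204 = 811.
Check: 607 · 811 = 492277.

607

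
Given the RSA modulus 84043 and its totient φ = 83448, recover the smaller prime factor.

φ(n) = (p−1)(q−1) = n − (p+q) + 1, so p + q = 84043 − 83448 + 1 = 596.
p and q are the roots of t² − 596t + 84043 = 0.
Discriminant: 596² − 4·84043 = 355216 − 336172 = 19044; √19044 = 138.
q = (596 − 138)/2 = 229, p = (596 + 138)/2 = 367.
Check: 229 · 367 = 84043.

229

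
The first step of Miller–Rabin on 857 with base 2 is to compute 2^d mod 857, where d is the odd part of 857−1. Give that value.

857 − 1 = 856 = 2^3 · 107, so d = 107.
2^1 ≡ 2 (mod 857)
2^2 ≡ 2^2 = 4 ≡ 4 (mod 857)
2^4 ≡ 4^2 = 16 ≡ 16 (mod 857)
2^8 ≡ 16^2 = 256 ≡ 256 (mod 857)
2^16 ≡ 256^2 = 65536 ≡ 404 (mod 857)
2^32 ≡ 404^2 = 163216 ≡ 386 (mod 857)
2^64 ≡ 386^2 = 148996 ≡ 735 (mod 857)
107 = 64 + 32 + 8 + 2 + 1 in binary powers of 2.
So 2^107 ≡ 735 · 386 · 256 · 4 · 2 ≡ 650 (mod 857).
Squaring chain: 650 → 856 → 1; reaches −1, so base 2 does not prove 857 composite.

650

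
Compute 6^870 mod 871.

6^1 ≡ 6 (mod 871)
6^2 ≡ 6^2 = 36 ≡ 36 (mod 871)
6^4 ≡ 36^2 = 1296 ≡ 425 (mod 871)
6^8 ≡ 425^2 = 180625 ≡ 328 (mod 871)
6^16 ≡ 328^2 = 107584 ≡ 451 (mod 871)
6^32 ≡ 451^2 = 203401 ≡ 458 (mod 871)
6^64 ≡ 458^2 = 209764 ≡ 724 (mod 871)
6^128 ≡ 724^2 = 524176 ≡ 705 (mod 871)
6^256 ≡ 705^2 = 497025 ≡ 555 (mod 871)
6^512 ≡ 555^2 = 308025 ≡ 562 (mod 871)
870 = 512 + 256 + 64 + 32 + 4 + 2 in binary powers of 2.
So 6^870 ≡ 562 · 555 · 724 · 458 · 425 · 36 ≡ 844 (mod 871).
Since 844 ≠ 1, base 6 is a Fermat witness: 871 is composite.

844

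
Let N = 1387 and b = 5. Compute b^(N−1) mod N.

1122

5^1 ≡ 5 (mod 1387)
5^2 ≡ 5^2 = 25 ≡ 25 (mod 1387)
5^4 ≡ 25^2 = 625 ≡ 625 (mod 1387)
5^8 ≡ 625^2 = 390625 ≡ 878 (mod 1387)
5^16 ≡ 878^2 = 770884 ≡ 1099 (mod 1387)
5^32 ≡ 1099^2 = 1207801 ≡ 1111 (mod 1387)
5^64 ≡ 1111^2 = 1234321 ≡ 1278 (mod 1387)
5^128 ≡ 1278^2 = 1633284 ≡ 785 (mod 1387)
5^256 ≡ 785^2 = 616225 ≡ 397 (mod 1387)
5^512 ≡ 397^2 = 157609 ≡ 878 (mod 1387)
5^1024 ≡ 878^2 = 770884 ≡ 1099 (mod 1387)
1386 = 1024 + 256 + 64 + 32 + 8 + 2 in binary powers of 2.
So 5^1386 ≡ 1099 · 397 · 1278 · 1111 · 878 · 25 ≡ 1122 (mod 1387).
Since 1122 ≠ 1, base 5 is a Fermat witness: 1387 is composite.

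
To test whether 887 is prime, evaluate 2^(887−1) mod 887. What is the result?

2^1 ≡ 2 (mod 887)
2^2 ≡ 2^2 = 4 ≡ 4 (mod 887)
2^4 ≡ 4^2 = 16 ≡ 16 (mod 887)
2^8 ≡ 16^2 = 256 ≡ 256 (mod 887)
2^16 ≡ 256^2 = 65536 ≡ 785 (mod 887)
2^32 ≡ 785^2 = 616225 ≡ 647 (mod 887)
2^64 ≡ 647^2 = 418609 ≡ 832 (mod 887)
2^128 ≡ 832^2 = 692224 ≡ 364 (mod 887)
2^256 ≡ 364^2 = 132496 ≡ 333 (mod 887)
2^512 ≡ 333^2 = 110889 ≡ 14 (mod 887)
886 = 512 + 256 + 64 + 32 + 16 + 4 + 2 in binary powers of 2.
So 2^886 ≡ 14 · 333 · 832 · 647 · 785 · 16 · 4 ≡ 1 (mod 887).
Since the result is 1, base 2 gives no evidence that 887 is composite.

1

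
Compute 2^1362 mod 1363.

361

2^1 ≡ 2 (mod 1363)
2^2 ≡ 2^2 = 4 ≡ 4 (mod 1363)
2^4 ≡ 4^2 = 16 ≡ 16 (mod 1363)
2^8 ≡ 16^2 = 256 ≡ 256 (mod 1363)
2^16 ≡ 256^2 = 65536 ≡ 112 (mod 1363)
2^32 ≡ 112^2 = 12544 ≡ 277 (mod 1363)
2^64 ≡ 277^2 = 76729 ≡ 401 (mod 1363)
2^128 ≡ 401^2 = 160801 ≡ 1330 (mod 1363)
2^256 ≡ 1330^2 = 1768900 ≡ 1089 (mod 1363)
2^512 ≡ 1089^2 = 1185921 ≡ 111 (mod 1363)
2^1024 ≡ 111^2 = 12321 ≡ 54 (mod 1363)
1362 = 1024 + 256 + 64 + 16 + 2 in binary powers of 2.
So 2^1362 ≡ 54 · 1089 · 401 · 112 · 4 ≡ 361 (mod 1363).
Since 361 ≠ 1, base 2 is a Fermat witness: 1363 is composite.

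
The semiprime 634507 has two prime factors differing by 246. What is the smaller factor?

683

Since p = q + 246, we have 634507 = q(q + 246), so q² + 246q − 634507 = 0.
Discriminant: 246² + 4·634507 = 60516 + 2538028 = 2598544; √2598544 = 1612.
q = (−246 + 1612)/2 = 683, and p = q + 246 = 929.
Check: 683 · 929 = 634507.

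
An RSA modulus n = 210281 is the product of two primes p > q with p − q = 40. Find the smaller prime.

439

Since p = q + 40, we have 210281 = q(q + 40), so q² + 40q − 210281 = 0.
Discriminant: 40² + 4·210281 = 1600 + 841124 = 842724; √842724 = 918.
q = (−40 + 918)/2 = 439, and p = q + 40 = 479.
Check: 439 · 479 = 210281.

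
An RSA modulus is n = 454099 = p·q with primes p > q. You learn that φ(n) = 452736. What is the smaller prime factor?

φ(n) = (p−1)(q−1) = n − (p+q) + 1, so p + q = 454099 − 452736 + 1 = 1364.
p and q are the roots of t² − 1364t + 454099 = 0.
Discriminant: 1364² − 4·454099 = 1860496 − 1816396 = 44100; √44100 = 210.
q = (1364 − 210)/2 = 577, p = (1364 + 210)/2 = 787.
Check: 577 · 787 = 454099.

577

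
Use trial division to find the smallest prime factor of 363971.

363971 is odd.
Digit sum 29, not divisible by 3.
Ends in 1: not divisible by 5.
7: 363971 = 7·51995 + 6
11: 363971 = 11·33088 + 3
13: 363971 = 13·27997 + 10
17: 363971 = 17·21410 + 1
19: 363971 = 19·19156 + 7
23: 363971 = 23·15824 + 19
29: 363971 = 29·12550 + 21
31: 363971 = 31·11741

31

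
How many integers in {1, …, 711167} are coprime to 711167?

Factor: 711167 = 29 · 137 · 179.
φ(711167) = (29−1) · (137−1) · (179−1) = 28 · 136 · 178 = 677824.

677824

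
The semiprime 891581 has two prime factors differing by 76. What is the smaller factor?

907

Since p = q + 76, we have 891581 = q(q + 76), so q² + 76q − 891581 = 0.
Discriminant: 76² + 4·891581 = 5776 + 3566324 = 3572100; √3572100 = 1890.
q = (−76 + 1890)/2 = 907, and p = q + 76 = 983.
Check: 907 · 983 = 891581.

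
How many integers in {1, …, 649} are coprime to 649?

Factor: 649 = 11 · 59.
φ(649) = (11−1) · (59−1) = 10 · 58 = 580.

580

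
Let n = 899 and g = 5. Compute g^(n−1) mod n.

5^1 ≡ 5 (mod 899)
5^2 ≡ 5^2 = 25 ≡ 25 (mod 899)
5^4 ≡ 25^2 = 625 ≡ 625 (mod 899)
5^8 ≡ 625^2 = 390625 ≡ 459 (mod 899)
5^16 ≡ 459^2 = 210681 ≡ 315 (mod 899)
5^32 ≡ 315^2 = 99225 ≡ 335 (mod 899)
5^64 ≡ 335^2 = 112225 ≡ 749 (mod 899)
5^128 ≡ 749^2 = 561001 ≡ 25 (mod 899)
5^256 ≡ 25^2 = 625 ≡ 625 (mod 899)
5^512 ≡ 625^2 = 390625 ≡ 459 (mod 899)
898 = 512 + 256 + 128 + 2 in binary powers of 2.
So 5^898 ≡ 459 · 625 · 25 · 25 ≡ 315 (mod 899).
Since 315 ≠ 1, base 5 is a Fermat witness: 899 is composite.

315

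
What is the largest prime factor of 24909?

24909 = 3 · 8303
8303 = 19 · 437
437 = 19 · 23
23 is prime.
So 24909 = 3 · 19^2 · 23; the largest prime factor is 23.

23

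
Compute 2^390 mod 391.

285

2^1 ≡ 2 (mod 391)
2^2 ≡ 2^2 = 4 ≡ 4 (mod 391)
2^4 ≡ 4^2 = 16 ≡ 16 (mod 391)
2^8 ≡ 16^2 = 256 ≡ 256 (mod 391)
2^16 ≡ 256^2 = 65536 ≡ 239 (mod 391)
2^32 ≡ 239^2 = 57121 ≡ 35 (mod 391)
2^64 ≡ 35^2 = 1225 ≡ 52 (mod 391)
2^128 ≡ 52^2 = 2704 ≡ 358 (mod 391)
2^256 ≡ 358^2 = 128164 ≡ 307 (mod 391)
390 = 256 + 128 + 4 + 2 in binary powers of 2.
So 2^390 ≡ 307 · 358 · 16 · 4 ≡ 285 (mod 391).
Since 285 ≠ 1, base 2 is a Fermat witness: 391 is composite.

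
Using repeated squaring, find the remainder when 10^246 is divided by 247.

235

10^1 ≡ 10 (mod 247)
10^2 ≡ 10^2 = 100 ≡ 100 (mod 247)
10^4 ≡ 100^2 = 10000 ≡ 120 (mod 247)
10^8 ≡ 120^2 = 14400 ≡ 74 (mod 247)
10^16 ≡ 74^2 = 5476 ≡ 42 (mod 247)
10^32 ≡ 42^2 = 1764 ≡ 35 (mod 247)
10^64 ≡ 35^2 = 1225 ≡ 237 (mod 247)
10^128 ≡ 237^2 = 56169 ≡ 100 (mod 247)
246 = 128 + 64 + 32 + 16 + 4 + 2 in binary powers of 2.
So 10^246 ≡ 100 · 237 · 35 · 42 · 120 · 100 ≡ 235 (mod 247).
Since 235 ≠ 1, base 10 is a Fermat witness: 247 is composite.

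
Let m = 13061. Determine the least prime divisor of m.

37

13061 is odd.
Digit sum 11, not divisible by 3.
Ends in 1: not divisible by 5.
7: 13061 = 7·1865 + 6
11: 13061 = 11·1187 + 4
13: 13061 = 13·1004 + 9
17: 13061 = 17·768 + 5
19: 13061 = 19·687 + 8
23: 13061 = 23·567 + 20
29: 13061 = 29·450 + 11
31: 13061 = 31·421 + 10
37: 13061 = 37·353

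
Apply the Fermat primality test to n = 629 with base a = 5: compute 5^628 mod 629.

5^1 ≡ 5 (mod 629)
5^2 ≡ 5^2 = 25 ≡ 25 (mod 629)
5^4 ≡ 25^2 = 625 ≡ 625 (mod 629)
5^8 ≡ 625^2 = 390625 ≡ 16 (mod 629)
5^16 ≡ 16^2 = 256 ≡ 256 (mod 629)
5^32 ≡ 256^2 = 65536 ≡ 120 (mod 629)
5^64 ≡ 120^2 = 14400 ≡ 562 (mod 629)
5^128 ≡ 562^2 = 315844 ≡ 86 (mod 629)
5^256 ≡ 86^2 = 7396 ≡ 477 (mod 629)
5^512 ≡ 477^2 = 227529 ≡ 460 (mod 629)
628 = 512 + 64 + 32 + 16 + 4 in binary powers of 2.
So 5^628 ≡ 460 · 562 · 120 · 256 · 625 ≡ 404 (mod 629).
Since 404 ≠ 1, base 5 is a Fermat witness: 629 is composite.

404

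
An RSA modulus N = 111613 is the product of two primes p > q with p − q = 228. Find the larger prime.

467

Since p = q + 228, we have 111613 = q(q + 228), so q² + 228q − 111613 = 0.
Discriminant: 228² + 4·111613 = 51984 + 446452 = 498436; √498436 = 706.
q = (−228 + 706)/2 = 239, and p = q + 228 = 467.
Check: 239 · 467 = 111613.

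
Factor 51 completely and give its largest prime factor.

51 = 3 · 17
17 is prime.
So 51 = 3 · 17; the largest prime factor is 17.

17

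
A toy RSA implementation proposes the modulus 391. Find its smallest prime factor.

391 is odd.
Digit sum 13, not divisible by 3.
Ends in 1: not divisible by 5.
7: 391 = 7·55 + 6
11: 391 = 11·35 + 6
13: 391 = 13·30 + 1
17: 391 = 17·23

17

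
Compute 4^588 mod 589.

64

4^1 ≡ 4 (mod 589)
4^2 ≡ 4^2 = 16 ≡ 16 (mod 589)
4^4 ≡ 16^2 = 256 ≡ 256 (mod 589)
4^8 ≡ 256^2 = 65536 ≡ 157 (mod 589)
4^16 ≡ 157^2 = 24649 ≡ 500 (mod 589)
4^32 ≡ 500^2 = 250000 ≡ 264 (mod 589)
4^64 ≡ 264^2 = 69696 ≡ 194 (mod 589)
4^128 ≡ 194^2 = 37636 ≡ 529 (mod 589)
4^256 ≡ 529^2 = 279841 ≡ 66 (mod 589)
4^512 ≡ 66^2 = 4356 ≡ 233 (mod 589)
588 = 512 + 64 + 8 + 4 in binary powers of 2.
So 4^588 ≡ 233 · 194 · 157 · 256 ≡ 64 (mod 589).
Since 64 ≠ 1, base 4 is a Fermat witness: 589 is composite.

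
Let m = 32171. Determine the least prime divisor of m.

32171 is odd.
Digit sum 14, not divisible by 3.
Ends in 1: not divisible by 5.
7: 32171 = 7·4595 + 6
11: 32171 = 11·2924 + 7
13: 32171 = 13·2474 + 9
17: 32171 = 17·1892 + 7
19: 32171 = 19·1693 + 4
23: 32171 = 23·1398 + 17
29: 32171 = 29·1109 + 10
31: 32171 = 31·1037 + 24
37: 32171 = 37·869 + 18
41: 32171 = 41·784 + 27
43: 32171 = 43·748 + 7
47: 32171 = 47·684 + 23
53: 32171 = 53·607

53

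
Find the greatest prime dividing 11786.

83

11786 = 2 · 5893
5893 = 71 · 83
83 is prime.
So 11786 = 2 · 71 · 83; the largest prime factor is 83.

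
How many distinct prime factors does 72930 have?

6

72930 = 2 · 36465
36465 = 3 · 12155
12155 = 5 · 2431
2431 = 11 · 221
221 = 13 · 17
72930 = 2 · 3 · 5 · 11 · 13 · 17, which has 6 distinct prime factors.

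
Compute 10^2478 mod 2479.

10^1 ≡ 10 (mod 2479)
10^2 ≡ 10^2 = 100 ≡ 100 (mod 2479)
10^4 ≡ 100^2 = 10000 ≡ 84 (mod 2479)
10^8 ≡ 84^2 = 7056 ≡ 2098 (mod 2479)
10^16 ≡ 2098^2 = 4401604 ≡ 1379 (mod 2479)
10^32 ≡ 1379^2 = 1901641 ≡ 248 (mod 2479)
10^64 ≡ 248^2 = 61504 ≡ 2008 (mod 2479)
10^128 ≡ 2008^2 = 4032064 ≡ 1210 (mod 2479)
10^256 ≡ 1210^2 = 1464100 ≡ 1490 (mod 2479)
10^512 ≡ 1490^2 = 2220100 ≡ 1395 (mod 2479)
10^1024 ≡ 1395^2 = 1946025 ≡ 10 (mod 2479)
10^2048 ≡ 10^2 = 100 ≡ 100 (mod 2479)
2478 = 2048 + 256 + 128 + 32 + 8 + 4 + 2 in binary powers of 2.
So 10^2478 ≡ 100 · 1490 · 1210 · 248 · 2098 · 84 · 100 ≡ 1000 (mod 2479).
Since 1000 ≠ 1, base 10 is a Fermat witness: 2479 is composite.

1000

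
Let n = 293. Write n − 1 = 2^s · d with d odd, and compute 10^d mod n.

292

293 − 1 = 292 = 2^2 · 73, so d = 73.
10^1 ≡ 10 (mod 293)
10^2 ≡ 10^2 = 100 ≡ 100 (mod 293)
10^4 ≡ 100^2 = 10000 ≡ 38 (mod 293)
10^8 ≡ 38^2 = 1444 ≡ 272 (mod 293)
10^16 ≡ 272^2 = 73984 ≡ 148 (mod 293)
10^32 ≡ 148^2 = 21904 ≡ 222 (mod 293)
10^64 ≡ 222^2 = 49284 ≡ 60 (mod 293)
73 = 64 + 8 + 1 in binary powers of 2.
So 10^73 ≡ 60 · 272 · 10 ≡ 292 (mod 293).
Since 10^d ≡ 292 (mod 293), base 10 does not prove 293 composite.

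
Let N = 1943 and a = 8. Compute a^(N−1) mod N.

1715

8^1 ≡ 8 (mod 1943)
8^2 ≡ 8^2 = 64 ≡ 64 (mod 1943)
8^4 ≡ 64^2 = 4096 ≡ 210 (mod 1943)
8^8 ≡ 210^2 = 44100 ≡ 1354 (mod 1943)
8^16 ≡ 1354^2 = 1833316 ≡ 1067 (mod 1943)
8^32 ≡ 1067^2 = 1138489 ≡ 1834 (mod 1943)
8^64 ≡ 1834^2 = 3363556 ≡ 223 (mod 1943)
8^128 ≡ 223^2 = 49729 ≡ 1154 (mod 1943)
8^256 ≡ 1154^2 = 1331716 ≡ 761 (mod 1943)
8^512 ≡ 761^2 = 579121 ≡ 107 (mod 1943)
8^1024 ≡ 107^2 = 11449 ≡ 1734 (mod 1943)
1942 = 1024 + 512 + 256 + 128 + 16 + 4 + 2 in binary powers of 2.
So 8^1942 ≡ 1734 · 107 · 761 · 1154 · 1067 · 210 · 64 ≡ 1715 (mod 1943).
Since 1715 ≠ 1, base 8 is a Fermat witness: 1943 is composite.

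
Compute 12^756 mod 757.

12^1 ≡ 12 (mod 757)
12^2 ≡ 12^2 = 144 ≡ 144 (mod 757)
12^4 ≡ 144^2 = 20736 ≡ 297 (mod 757)
12^8 ≡ 297^2 = 88209 ≡ 397 (mod 757)
12^16 ≡ 397^2 = 157609 ≡ 153 (mod 757)
12^32 ≡ 153^2 = 23409 ≡ 699 (mod 757)
12^64 ≡ 699^2 = 488601 ≡ 336 (mod 757)
12^128 ≡ 336^2 = 112896 ≡ 103 (mod 757)
12^256 ≡ 103^2 = 10609 ≡ 11 (mod 757)
12^512 ≡ 11^2 = 121 ≡ 121 (mod 757)
756 = 512 + 128 + 64 + 32 + 16 + 4 in binary powers of 2.
So 12^756 ≡ 121 · 103 · 336 · 699 · 153 · 297 ≡ 1 (mod 757).
Since the result is 1, base 12 gives no evidence that 757 is composite.

1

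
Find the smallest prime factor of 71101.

71101 is odd.
Digit sum 10, not divisible by 3.
Ends in 1: not divisible by 5.
7: 71101 = 7·10157 + 2
11: 71101 = 11·6463 + 8
13: 71101 = 13·5469 + 4
17: 71101 = 17·4182 + 7
19: 71101 = 19·3742 + 3
23: 71101 = 23·3091 + 8
29: 71101 = 29·2451 + 22
31: 71101 = 31·2293 + 18
37: 71101 = 37·1921 + 24
41: 71101 = 41·1734 + 7
43: 71101 = 43·1653 + 22
47: 71101 = 47·1512 + 37
53: 71101 = 53·1341 + 28
59: 71101 = 59·1205 + 6
61: 71101 = 61·1165 + 36
67: 71101 = 67·1061 + 14
71: 71101 = 71·1001 + 30
73: 71101 = 73·973 + 72
79: 71101 = 79·900 + 1
83: 71101 = 83·856 + 53
89: 71101 = 89·798 + 79
97: 71101 = 97·733

97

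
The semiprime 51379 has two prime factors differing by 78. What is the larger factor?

Since p = q + 78, we have 51379 = q(q + 78), so q² + 78q − 51379 = 0.
Discriminant: 78² + 4·51379 = 6084 + 205516 = 211600; √211600 = 460.
q = (−78 + 460)/2 = 191, and p = q + 78 = 269.
Check: 191 · 269 = 51379.

269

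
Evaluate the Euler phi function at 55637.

Factor: 55637 = 23 · 41 · 59.
φ(55637) = (23−1) · (41−1) · (59−1) = 22 · 40 · 58 = 51040.

51040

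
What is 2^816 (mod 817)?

102

2^1 ≡ 2 (mod 817)
2^2 ≡ 2^2 = 4 ≡ 4 (mod 817)
2^4 ≡ 4^2 = 16 ≡ 16 (mod 817)
2^8 ≡ 16^2 = 256 ≡ 256 (mod 817)
2^16 ≡ 256^2 = 65536 ≡ 176 (mod 817)
2^32 ≡ 176^2 = 30976 ≡ 747 (mod 817)
2^64 ≡ 747^2 = 558009 ≡ 815 (mod 817)
2^128 ≡ 815^2 = 664225 ≡ 4 (mod 817)
2^256 ≡ 4^2 = 16 ≡ 16 (mod 817)
2^512 ≡ 16^2 = 256 ≡ 256 (mod 817)
816 = 512 + 256 + 32 + 16 in binary powers of 2.
So 2^816 ≡ 256 · 16 · 747 · 176 ≡ 102 (mod 817).
Since 102 ≠ 1, base 2 is a Fermat witness: 817 is composite.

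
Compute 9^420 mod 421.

1

9^1 ≡ 9 (mod 421)
9^2 ≡ 9^2 = 81 ≡ 81 (mod 421)
9^4 ≡ 81^2 = 6561 ≡ 246 (mod 421)
9^8 ≡ 246^2 = 60516 ≡ 313 (mod 421)
9^16 ≡ 313^2 = 97969 ≡ 297 (mod 421)
9^32 ≡ 297^2 = 88209 ≡ 220 (mod 421)
9^64 ≡ 220^2 = 48400 ≡ 406 (mod 421)
9^128 ≡ 406^2 = 164836 ≡ 225 (mod 421)
9^256 ≡ 225^2 = 50625 ≡ 105 (mod 421)
420 = 256 + 128 + 32 + 4 in binary powers of 2.
So 9^420 ≡ 105 · 225 · 220 · 246 ≡ 1 (mod 421).
Since the result is 1, base 9 gives no evidence that 421 is composite.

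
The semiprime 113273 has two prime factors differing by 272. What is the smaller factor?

Since p = q + 272, we have 113273 = q(q + 272), so q² + 272q − 113273 = 0.
Discriminant: 272² + 4·113273 = 73984 + 453092 = 527076; √527076 = 726.
q = (−272 + 726)/2 = 227, and p = q + 272 = 499.
Check: 227 · 499 = 113273.

227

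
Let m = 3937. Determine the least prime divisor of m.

31

3937 is odd.
Digit sum 22, not divisible by 3.
Ends in 7: not divisible by 5.
7: 3937 = 7·562 + 3
11: 3937 = 11·357 + 10
13: 3937 = 13·302 + 11
17: 3937 = 17·231 + 10
19: 3937 = 19·207 + 4
23: 3937 = 23·171 + 4
29: 3937 = 29·135 + 22
31: 3937 = 31·127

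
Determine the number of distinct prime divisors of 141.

2

141 = 3 · 47
141 = 3 · 47, which has 2 distinct prime factors.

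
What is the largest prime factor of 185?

37

185 = 5 · 37
37 is prime.
So 185 = 5 · 37; the largest prime factor is 37.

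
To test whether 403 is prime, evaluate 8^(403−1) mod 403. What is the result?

8^1 ≡ 8 (mod 403)
8^2 ≡ 8^2 = 64 ≡ 64 (mod 403)
8^4 ≡ 64^2 = 4096 ≡ 66 (mod 403)
8^8 ≡ 66^2 = 4356 ≡ 326 (mod 403)
8^16 ≡ 326^2 = 106276 ≡ 287 (mod 403)
8^32 ≡ 287^2 = 82369 ≡ 157 (mod 403)
8^64 ≡ 157^2 = 24649 ≡ 66 (mod 403)
8^128 ≡ 66^2 = 4356 ≡ 326 (mod 403)
8^256 ≡ 326^2 = 106276 ≡ 287 (mod 403)
402 = 256 + 128 + 16 + 2 in binary powers of 2.
So 8^402 ≡ 287 · 326 · 287 · 64 ≡ 64 (mod 403).
Since 64 ≠ 1, base 8 is a Fermat witness: 403 is composite.

64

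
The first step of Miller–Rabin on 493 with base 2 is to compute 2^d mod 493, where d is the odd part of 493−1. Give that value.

493 − 1 = 492 = 2^2 · 123, so d = 123.
2^1 ≡ 2 (mod 493)
2^2 ≡ 2^2 = 4 ≡ 4 (mod 493)
2^4 ≡ 4^2 = 16 ≡ 16 (mod 493)
2^8 ≡ 16^2 = 256 ≡ 256 (mod 493)
2^16 ≡ 256^2 = 65536 ≡ 460 (mod 493)
2^32 ≡ 460^2 = 211600 ≡ 103 (mod 493)
2^64 ≡ 103^2 = 10609 ≡ 256 (mod 493)
123 = 64 + 32 + 16 + 8 + 2 + 1 in binary powers of 2.
So 2^123 ≡ 256 · 103 · 460 · 256 · 4 · 2 ≡ 76 (mod 493).
Squaring chain: 76 → 353; never reaches −1, so base 2 is a Miller–Rabin witness that 493 is composite.

76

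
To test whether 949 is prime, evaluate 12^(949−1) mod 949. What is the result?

794

12^1 ≡ 12 (mod 949)
12^2 ≡ 12^2 = 144 ≡ 144 (mod 949)
12^4 ≡ 144^2 = 20736 ≡ 807 (mod 949)
12^8 ≡ 807^2 = 651249 ≡ 235 (mod 949)
12^16 ≡ 235^2 = 55225 ≡ 183 (mod 949)
12^32 ≡ 183^2 = 33489 ≡ 274 (mod 949)
12^64 ≡ 274^2 = 75076 ≡ 105 (mod 949)
12^128 ≡ 105^2 = 11025 ≡ 586 (mod 949)
12^256 ≡ 586^2 = 343396 ≡ 807 (mod 949)
12^512 ≡ 807^2 = 651249 ≡ 235 (mod 949)
948 = 512 + 256 + 128 + 32 + 16 + 4 in binary powers of 2.
So 12^948 ≡ 235 · 807 · 586 · 274 · 183 · 807 ≡ 794 (mod 949).
Since 794 ≠ 1, base 12 is a Fermat witness: 949 is composite.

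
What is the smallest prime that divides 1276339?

1276339 is odd.
Digit sum 31, not divisible by 3.
Ends in 9: not divisible by 5.
7: 1276339 = 7·182334 + 1
11: 1276339 = 11·116030 + 9
13: 1276339 = 13·98179 + 12
17: 1276339 = 17·75078 + 13
19: 1276339 = 19·67175 + 14
23: 1276339 = 23·55493

23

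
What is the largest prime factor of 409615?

409615 = 5 · 81923
81923 = 17 · 4819
4819 = 61 · 79
79 is prime.
So 409615 = 5 · 17 · 61 · 79; the largest prime factor is 79.

79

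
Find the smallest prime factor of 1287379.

1287379 is odd.
Digit sum 37, not divisible by 3.
Ends in 9: not divisible by 5.
7: 1287379 = 7·183911 + 2
11: 1287379 = 11·117034 + 5
13: 1287379 = 13·99029 + 2
17: 1287379 = 17·75728 + 3
19: 1287379 = 19·67756 + 15
23: 1287379 = 23·55973

23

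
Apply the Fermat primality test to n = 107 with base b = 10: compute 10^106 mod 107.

10^1 ≡ 10 (mod 107)
10^2 ≡ 10^2 = 100 ≡ 100 (mod 107)
10^4 ≡ 100^2 = 10000 ≡ 49 (mod 107)
10^8 ≡ 49^2 = 2401 ≡ 47 (mod 107)
10^16 ≡ 47^2 = 2209 ≡ 69 (mod 107)
10^32 ≡ 69^2 = 4761 ≡ 53 (mod 107)
10^64 ≡ 53^2 = 2809 ≡ 27 (mod 107)
106 = 64 + 32 + 8 + 2 in binary powers of 2.
So 10^106 ≡ 27 · 53 · 47 · 100 ≡ 1 (mod 107).
Since the result is 1, base 10 gives no evidence that 107 is composite.

1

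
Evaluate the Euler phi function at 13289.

Factor: 13289 = 97 · 137.
φ(13289) = (97−1) · (137−1) = 96 · 136 = 13056.

13056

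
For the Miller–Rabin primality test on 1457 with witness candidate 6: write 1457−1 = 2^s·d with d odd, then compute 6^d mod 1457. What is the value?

1457 − 1 = 1456 = 2^4 · 91, so d = 91.
6^1 ≡ 6 (mod 1457)
6^2 ≡ 6^2 = 36 ≡ 36 (mod 1457)
6^4 ≡ 36^2 = 1296 ≡ 1296 (mod 1457)
6^8 ≡ 1296^2 = 1679616 ≡ 1152 (mod 1457)
6^16 ≡ 1152^2 = 1327104 ≡ 1234 (mod 1457)
6^32 ≡ 1234^2 = 1522756 ≡ 191 (mod 1457)
6^64 ≡ 191^2 = 36481 ≡ 56 (mod 1457)
91 = 64 + 16 + 8 + 2 + 1 in binary powers of 2.
So 6^91 ≡ 56 · 1234 · 1152 · 36 · 6 ≡ 1277 (mod 1457).
Squaring chain: 1277 → 346 → 242 → 284; never reaches −1, so base 6 is a Miller–Rabin witness that 1457 is composite.

1277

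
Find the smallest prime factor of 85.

5

85 is odd.
Digit sum 13, not divisible by 3.
Ends in 5: divisible by 5.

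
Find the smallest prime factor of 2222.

2222 is even: 2 divides it.

2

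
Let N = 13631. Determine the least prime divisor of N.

13631 is odd.
Digit sum 14, not divisible by 3.
Ends in 1: not divisible by 5.
7: 13631 = 7·1947 + 2
11: 13631 = 11·1239 + 2
13: 13631 = 13·1048 + 7
17: 13631 = 17·801 + 14
19: 13631 = 19·717 + 8
23: 13631 = 23·592 + 15
29: 13631 = 29·470 + 1
31: 13631 = 31·439 + 22
37: 13631 = 37·368 + 15
41: 13631 = 41·332 + 19
43: 13631 = 43·317

43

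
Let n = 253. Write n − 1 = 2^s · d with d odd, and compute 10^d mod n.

21

253 − 1 = 252 = 2^2 · 63, so d = 63.
10^1 ≡ 10 (mod 253)
10^2 ≡ 10^2 = 100 ≡ 100 (mod 253)
10^4 ≡ 100^2 = 10000 ≡ 133 (mod 253)
10^8 ≡ 133^2 = 17689 ≡ 232 (mod 253)
10^16 ≡ 232^2 = 53824 ≡ 188 (mod 253)
10^32 ≡ 188^2 = 35344 ≡ 177 (mod 253)
63 = 32 + 16 + 8 + 4 + 2 + 1 in binary powers of 2.
So 10^63 ≡ 177 · 188 · 232 · 133 · 100 · 10 ≡ 21 (mod 253).
Squaring chain: 21 → 188; never reaches −1, so base 10 is a Miller–Rabin witness that 253 is composite.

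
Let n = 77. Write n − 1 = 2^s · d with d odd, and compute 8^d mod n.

29

77 − 1 = 76 = 2^2 · 19, so d = 19.
8^1 ≡ 8 (mod 77)
8^2 ≡ 8^2 = 64 ≡ 64 (mod 77)
8^4 ≡ 64^2 = 4096 ≡ 15 (mod 77)
8^8 ≡ 15^2 = 225 ≡ 71 (mod 77)
8^16 ≡ 71^2 = 5041 ≡ 36 (mod 77)
19 = 16 + 2 + 1 in binary powers of 2.
So 8^19 ≡ 36 · 64 · 8 ≡ 29 (mod 77).
Squaring chain: 29 → 71; never reaches −1, so base 8 is a Miller–Rabin witness that 77 is composite.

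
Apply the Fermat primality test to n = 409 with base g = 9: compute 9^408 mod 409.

1

9^1 ≡ 9 (mod 409)
9^2 ≡ 9^2 = 81 ≡ 81 (mod 409)
9^4 ≡ 81^2 = 6561 ≡ 17 (mod 409)
9^8 ≡ 17^2 = 289 ≡ 289 (mod 409)
9^16 ≡ 289^2 = 83521 ≡ 85 (mod 409)
9^32 ≡ 85^2 = 7225 ≡ 272 (mod 409)
9^64 ≡ 272^2 = 73984 ≡ 364 (mod 409)
9^128 ≡ 364^2 = 132496 ≡ 389 (mod 409)
9^256 ≡ 389^2 = 151321 ≡ 400 (mod 409)
408 = 256 + 128 + 16 + 8 in binary powers of 2.
So 9^408 ≡ 400 · 389 · 85 · 289 ≡ 1 (mod 409).
Since the result is 1, base 9 gives no evidence that 409 is composite.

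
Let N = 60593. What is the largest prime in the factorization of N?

60593 = 13 · 4661
4661 = 59 · 79
79 is prime.
So 60593 = 13 · 59 · 79; the largest prime factor is 79.

79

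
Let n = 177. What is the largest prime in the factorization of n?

59

177 = 3 · 59
59 is prime.
So 177 = 3 · 59; the largest prime factor is 59.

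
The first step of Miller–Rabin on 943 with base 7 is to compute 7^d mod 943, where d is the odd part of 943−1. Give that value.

429

943 − 1 = 942 = 2^1 · 471, so d = 471.
7^1 ≡ 7 (mod 943)
7^2 ≡ 7^2 = 49 ≡ 49 (mod 943)
7^4 ≡ 49^2 = 2401 ≡ 515 (mod 943)
7^8 ≡ 515^2 = 265225 ≡ 242 (mod 943)
7^16 ≡ 242^2 = 58564 ≡ 98 (mod 943)
7^32 ≡ 98^2 = 9604 ≡ 174 (mod 943)
7^64 ≡ 174^2 = 30276 ≡ 100 (mod 943)
7^128 ≡ 100^2 = 10000 ≡ 570 (mod 943)
7^256 ≡ 570^2 = 324900 ≡ 508 (mod 943)
471 = 256 + 128 + 64 + 16 + 4 + 2 + 1 in binary powers of 2.
So 7^471 ≡ 508 · 570 · 100 · 98 · 515 · 49 · 7 ≡ 429 (mod 943).
Squaring chain: 429; never reaches −1, so base 7 is a Miller–Rabin witness that 943 is composite.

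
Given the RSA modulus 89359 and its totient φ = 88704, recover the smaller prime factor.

φ(n) = (p−1)(q−1) = n − (p+q) + 1, so p + q = 89359 − 88704 + 1 = 656.
p and q are the roots of t² − 656t + 89359 = 0.
Discriminant: 656² − 4·89359 = 430336 − 357436 = 72900; √72900 = 270.
q = (656 − 270)/2 = 193, p = (656 + 270)/2 = 463.
Check: 193 · 463 = 89359.

193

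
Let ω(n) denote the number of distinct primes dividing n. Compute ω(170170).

170170 = 2 · 85085
85085 = 5 · 17017
17017 = 7 · 2431
2431 = 11 · 221
221 = 13 · 17
170170 = 2 · 5 · 7 · 11 · 13 · 17, which has 6 distinct prime factors.

6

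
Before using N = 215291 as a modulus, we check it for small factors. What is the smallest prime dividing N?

215291 is odd.
Digit sum 20, not divisible by 3.
Ends in 1: not divisible by 5.
7: 215291 = 7·30755 + 6
11: 215291 = 11·19571 + 10
13: 215291 = 13·16560 + 11
17: 215291 = 17·12664 + 3
19: 215291 = 19·11331 + 2
23: 215291 = 23·9360 + 11
29: 215291 = 29·7423 + 24
31: 215291 = 31·6944 + 27
37: 215291 = 37·5818 + 25
41: 215291 = 41·5251

41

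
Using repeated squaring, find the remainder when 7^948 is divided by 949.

7^1 ≡ 7 (mod 949)
7^2 ≡ 7^2 = 49 ≡ 49 (mod 949)
7^4 ≡ 49^2 = 2401 ≡ 503 (mod 949)
7^8 ≡ 503^2 = 253009 ≡ 575 (mod 949)
7^16 ≡ 575^2 = 330625 ≡ 373 (mod 949)
7^32 ≡ 373^2 = 139129 ≡ 575 (mod 949)
7^64 ≡ 575^2 = 330625 ≡ 373 (mod 949)
7^128 ≡ 373^2 = 139129 ≡ 575 (mod 949)
7^256 ≡ 575^2 = 330625 ≡ 373 (mod 949)
7^512 ≡ 373^2 = 139129 ≡ 575 (mod 949)
948 = 512 + 256 + 128 + 32 + 16 + 4 in binary powers of 2.
So 7^948 ≡ 575 · 373 · 575 · 575 · 373 · 503 ≡ 729 (mod 949).
Since 729 ≠ 1, base 7 is a Fermat witness: 949 is composite.

729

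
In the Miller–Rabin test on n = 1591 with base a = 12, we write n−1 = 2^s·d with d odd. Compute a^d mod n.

285

1591 − 1 = 1590 = 2^1 · 795, so d = 795.
12^1 ≡ 12 (mod 1591)
12^2 ≡ 12^2 = 144 ≡ 144 (mod 1591)
12^4 ≡ 144^2 = 20736 ≡ 53 (mod 1591)
12^8 ≡ 53^2 = 2809 ≡ 1218 (mod 1591)
12^16 ≡ 1218^2 = 1483524 ≡ 712 (mod 1591)
12^32 ≡ 712^2 = 506944 ≡ 1006 (mod 1591)
12^64 ≡ 1006^2 = 1012036 ≡ 160 (mod 1591)
12^128 ≡ 160^2 = 25600 ≡ 144 (mod 1591)
12^256 ≡ 144^2 = 20736 ≡ 53 (mod 1591)
12^512 ≡ 53^2 = 2809 ≡ 1218 (mod 1591)
795 = 512 + 256 + 16 + 8 + 2 + 1 in binary powers of 2.
So 12^795 ≡ 1218 · 53 · 712 · 1218 · 144 · 12 ≡ 285 (mod 1591).
Squaring chain: 285; never reaches −1, so base 12 is a Miller–Rabin witness that 1591 is composite.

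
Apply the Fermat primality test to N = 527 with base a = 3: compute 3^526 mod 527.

3^1 ≡ 3 (mod 527)
3^2 ≡ 3^2 = 9 ≡ 9 (mod 527)
3^4 ≡ 9^2 = 81 ≡ 81 (mod 527)
3^8 ≡ 81^2 = 6561 ≡ 237 (mod 527)
3^16 ≡ 237^2 = 56169 ≡ 307 (mod 527)
3^32 ≡ 307^2 = 94249 ≡ 443 (mod 527)
3^64 ≡ 443^2 = 196249 ≡ 205 (mod 527)
3^128 ≡ 205^2 = 42025 ≡ 392 (mod 527)
3^256 ≡ 392^2 = 153664 ≡ 307 (mod 527)
3^512 ≡ 307^2 = 94249 ≡ 443 (mod 527)
526 = 512 + 8 + 4 + 2 in binary powers of 2.
So 3^526 ≡ 443 · 237 · 81 · 9 ≡ 121 (mod 527).
Since 121 ≠ 1, base 3 is a Fermat witness: 527 is composite.

121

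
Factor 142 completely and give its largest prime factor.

71

142 = 2 · 71
71 is prime.
So 142 = 2 · 71; the largest prime factor is 71.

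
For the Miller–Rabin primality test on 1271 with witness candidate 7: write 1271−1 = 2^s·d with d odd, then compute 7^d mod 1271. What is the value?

191

1271 − 1 = 1270 = 2^1 · 635, so d = 635.
7^1 ≡ 7 (mod 1271)
7^2 ≡ 7^2 = 49 ≡ 49 (mod 1271)
7^4 ≡ 49^2 = 2401 ≡ 1130 (mod 1271)
7^8 ≡ 1130^2 = 1276900 ≡ 816 (mod 1271)
7^16 ≡ 816^2 = 665856 ≡ 1123 (mod 1271)
7^32 ≡ 1123^2 = 1261129 ≡ 297 (mod 1271)
7^64 ≡ 297^2 = 88209 ≡ 510 (mod 1271)
7^128 ≡ 510^2 = 260100 ≡ 816 (mod 1271)
7^256 ≡ 816^2 = 665856 ≡ 1123 (mod 1271)
7^512 ≡ 1123^2 = 1261129 ≡ 297 (mod 1271)
635 = 512 + 64 + 32 + 16 + 8 + 2 + 1 in binary powers of 2.
So 7^635 ≡ 297 · 510 · 297 · 1123 · 816 · 49 · 7 ≡ 191 (mod 1271).
Squaring chain: 191; never reaches −1, so base 7 is a Miller–Rabin witness that 1271 is composite.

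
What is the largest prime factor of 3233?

3233 = 53 · 61
61 is prime.
So 3233 = 53 · 61; the largest prime factor is 61.

61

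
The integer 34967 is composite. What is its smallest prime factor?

73

34967 is odd.
Digit sum 29, not divisible by 3.
Ends in 7: not divisible by 5.
7: 34967 = 7·4995 + 2
11: 34967 = 11·3178 + 9
13: 34967 = 13·2689 + 10
17: 34967 = 17·2056 + 15
19: 34967 = 19·1840 + 7
23: 34967 = 23·1520 + 7
29: 34967 = 29·1205 + 22
31: 34967 = 31·1127 + 30
37: 34967 = 37·945 + 2
41: 34967 = 41·852 + 35
43: 34967 = 43·813 + 8
47: 34967 = 47·743 + 46
53: 34967 = 53·659 + 40
59: 34967 = 59·592 + 39
61: 34967 = 61·573 + 14
67: 34967 = 67·521 + 60
71: 34967 = 71·492 + 35
73: 34967 = 73·479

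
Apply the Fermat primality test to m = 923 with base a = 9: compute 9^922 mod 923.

9^1 ≡ 9 (mod 923)
9^2 ≡ 9^2 = 81 ≡ 81 (mod 923)
9^4 ≡ 81^2 = 6561 ≡ 100 (mod 923)
9^8 ≡ 100^2 = 10000 ≡ 770 (mod 923)
9^16 ≡ 770^2 = 592900 ≡ 334 (mod 923)
9^32 ≡ 334^2 = 111556 ≡ 796 (mod 923)
9^64 ≡ 796^2 = 633616 ≡ 438 (mod 923)
9^128 ≡ 438^2 = 191844 ≡ 783 (mod 923)
9^256 ≡ 783^2 = 613089 ≡ 217 (mod 923)
9^512 ≡ 217^2 = 47089 ≡ 16 (mod 923)
922 = 512 + 256 + 128 + 16 + 8 + 2 in binary powers of 2.
So 9^922 ≡ 16 · 217 · 783 · 334 · 770 · 81 ≡ 178 (mod 923).
Since 178 ≠ 1, base 9 is a Fermat witness: 923 is composite.

178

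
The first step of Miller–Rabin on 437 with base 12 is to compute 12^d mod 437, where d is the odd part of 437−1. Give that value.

278

437 − 1 = 436 = 2^2 · 109, so d = 109.
12^1 ≡ 12 (mod 437)
12^2 ≡ 12^2 = 144 ≡ 144 (mod 437)
12^4 ≡ 144^2 = 20736 ≡ 197 (mod 437)
12^8 ≡ 197^2 = 38809 ≡ 353 (mod 437)
12^16 ≡ 353^2 = 124609 ≡ 64 (mod 437)
12^32 ≡ 64^2 = 4096 ≡ 163 (mod 437)
12^64 ≡ 163^2 = 26569 ≡ 349 (mod 437)
109 = 64 + 32 + 8 + 4 + 1 in binary powers of 2.
So 12^109 ≡ 349 · 163 · 353 · 197 · 12 ≡ 278 (mod 437).
Squaring chain: 278 → 372; never reaches −1, so base 12 is a Miller–Rabin witness that 437 is composite.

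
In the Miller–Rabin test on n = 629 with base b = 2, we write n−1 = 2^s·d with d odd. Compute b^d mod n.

15

629 − 1 = 628 = 2^2 · 157, so d = 157.
2^1 ≡ 2 (mod 629)
2^2 ≡ 2^2 = 4 ≡ 4 (mod 629)
2^4 ≡ 4^2 = 16 ≡ 16 (mod 629)
2^8 ≡ 16^2 = 256 ≡ 256 (mod 629)
2^16 ≡ 256^2 = 65536 ≡ 120 (mod 629)
2^32 ≡ 120^2 = 14400 ≡ 562 (mod 629)
2^64 ≡ 562^2 = 315844 ≡ 86 (mod 629)
2^128 ≡ 86^2 = 7396 ≡ 477 (mod 629)
157 = 128 + 16 + 8 + 4 + 1 in binary powers of 2.
So 2^157 ≡ 477 · 120 · 256 · 16 · 2 ≡ 15 (mod 629).
Squaring chain: 15 → 225; never reaches −1, so base 2 is a Miller–Rabin witness that 629 is composite.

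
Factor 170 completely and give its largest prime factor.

17

170 = 2 · 85
85 = 5 · 17
17 is prime.
So 170 = 2 · 5 · 17; the largest prime factor is 17.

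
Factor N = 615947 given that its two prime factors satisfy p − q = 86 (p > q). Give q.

743

Since p = q + 86, we have 615947 = q(q + 86), so q² + 86q − 615947 = 0.
Discriminant: 86² + 4·615947 = 7396 + 2463788 = 2471184; √2471184 = 1572.
q = (−86 + 1572)/2 = 743, and p = q + 86 = 829.
Check: 743 · 829 = 615947.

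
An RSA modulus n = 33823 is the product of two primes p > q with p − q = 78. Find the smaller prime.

Since p = q + 78, we have 33823 = q(q + 78), so q² + 78q − 33823 = 0.
Discriminant: 78² + 4·33823 = 6084 + 135292 = 141376; √141376 = 376.
q = (−78 + 376)/2 = 149, and p = q + 78 = 227.
Check: 149 · 227 = 33823.

149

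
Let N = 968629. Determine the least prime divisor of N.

29

968629 is odd.
Digit sum 40, not divisible by 3.
Ends in 9: not divisible by 5.
7: 968629 = 7·138375 + 4
11: 968629 = 11·88057 + 2
13: 968629 = 13·74509 + 12
17: 968629 = 17·56978 + 3
19: 968629 = 19·50980 + 9
23: 968629 = 23·42114 + 7
29: 968629 = 29·33401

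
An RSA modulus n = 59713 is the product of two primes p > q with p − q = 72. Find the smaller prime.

Since p = q + 72, we have 59713 = q(q + 72), so q² + 72q − 59713 = 0.
Discriminant: 72² + 4·59713 = 5184 + 238852 = 244036; √244036 = 494.
q = (−72 + 494)/2 = 211, and p = q + 72 = 283.
Check: 211 · 283 = 59713.

211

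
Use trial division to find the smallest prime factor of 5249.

29

5249 is odd.
Digit sum 20, not divisible by 3.
Ends in 9: not divisible by 5.
7: 5249 = 7·749 + 6
11: 5249 = 11·477 + 2
13: 5249 = 13·403 + 10
17: 5249 = 17·308 + 13
19: 5249 = 19·276 + 5
23: 5249 = 23·228 + 5
29: 5249 = 29·181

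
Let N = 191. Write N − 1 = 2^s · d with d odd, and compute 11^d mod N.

190

191 − 1 = 190 = 2^1 · 95, so d = 95.
11^1 ≡ 11 (mod 191)
11^2 ≡ 11^2 = 121 ≡ 121 (mod 191)
11^4 ≡ 121^2 = 14641 ≡ 125 (mod 191)
11^8 ≡ 125^2 = 15625 ≡ 154 (mod 191)
11^16 ≡ 154^2 = 23716 ≡ 32 (mod 191)
11^32 ≡ 32^2 = 1024 ≡ 69 (mod 191)
11^64 ≡ 69^2 = 4761 ≡ 177 (mod 191)
95 = 64 + 16 + 8 + 4 + 2 + 1 in binary powers of 2.
So 11^95 ≡ 177 · 32 · 154 · 125 · 121 · 11 ≡ 190 (mod 191).
Since 11^d ≡ 190 (mod 191), base 11 does not prove 191 composite.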